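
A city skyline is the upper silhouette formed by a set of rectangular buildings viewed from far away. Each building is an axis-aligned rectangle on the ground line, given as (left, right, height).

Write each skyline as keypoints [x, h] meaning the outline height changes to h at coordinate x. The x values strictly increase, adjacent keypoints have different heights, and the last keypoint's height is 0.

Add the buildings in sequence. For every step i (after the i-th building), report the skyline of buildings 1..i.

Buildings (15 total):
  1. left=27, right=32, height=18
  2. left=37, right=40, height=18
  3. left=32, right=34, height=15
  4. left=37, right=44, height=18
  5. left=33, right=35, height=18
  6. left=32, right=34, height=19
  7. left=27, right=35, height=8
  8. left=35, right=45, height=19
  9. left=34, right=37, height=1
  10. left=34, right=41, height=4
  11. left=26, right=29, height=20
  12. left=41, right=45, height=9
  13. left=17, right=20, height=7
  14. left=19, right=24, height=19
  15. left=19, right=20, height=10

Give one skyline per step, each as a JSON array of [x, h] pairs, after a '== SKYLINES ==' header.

== SKYLINES ==
[[27,18],[32,0]]
[[27,18],[32,0],[37,18],[40,0]]
[[27,18],[32,15],[34,0],[37,18],[40,0]]
[[27,18],[32,15],[34,0],[37,18],[44,0]]
[[27,18],[32,15],[33,18],[35,0],[37,18],[44,0]]
[[27,18],[32,19],[34,18],[35,0],[37,18],[44,0]]
[[27,18],[32,19],[34,18],[35,0],[37,18],[44,0]]
[[27,18],[32,19],[34,18],[35,19],[45,0]]
[[27,18],[32,19],[34,18],[35,19],[45,0]]
[[27,18],[32,19],[34,18],[35,19],[45,0]]
[[26,20],[29,18],[32,19],[34,18],[35,19],[45,0]]
[[26,20],[29,18],[32,19],[34,18],[35,19],[45,0]]
[[17,7],[20,0],[26,20],[29,18],[32,19],[34,18],[35,19],[45,0]]
[[17,7],[19,19],[24,0],[26,20],[29,18],[32,19],[34,18],[35,19],[45,0]]
[[17,7],[19,19],[24,0],[26,20],[29,18],[32,19],[34,18],[35,19],[45,0]]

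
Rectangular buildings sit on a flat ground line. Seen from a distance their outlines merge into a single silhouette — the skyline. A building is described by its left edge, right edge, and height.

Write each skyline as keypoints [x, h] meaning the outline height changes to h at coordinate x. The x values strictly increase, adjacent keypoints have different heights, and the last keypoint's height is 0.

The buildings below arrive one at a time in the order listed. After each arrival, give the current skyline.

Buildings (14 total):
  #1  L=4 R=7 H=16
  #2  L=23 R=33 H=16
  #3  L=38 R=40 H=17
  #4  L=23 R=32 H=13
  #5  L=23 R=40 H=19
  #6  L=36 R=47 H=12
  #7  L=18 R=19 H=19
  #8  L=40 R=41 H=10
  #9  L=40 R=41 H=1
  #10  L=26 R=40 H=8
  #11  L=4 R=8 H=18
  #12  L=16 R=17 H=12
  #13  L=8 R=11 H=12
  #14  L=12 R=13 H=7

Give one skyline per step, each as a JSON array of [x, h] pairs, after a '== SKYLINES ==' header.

== SKYLINES ==
[[4,16],[7,0]]
[[4,16],[7,0],[23,16],[33,0]]
[[4,16],[7,0],[23,16],[33,0],[38,17],[40,0]]
[[4,16],[7,0],[23,16],[33,0],[38,17],[40,0]]
[[4,16],[7,0],[23,19],[40,0]]
[[4,16],[7,0],[23,19],[40,12],[47,0]]
[[4,16],[7,0],[18,19],[19,0],[23,19],[40,12],[47,0]]
[[4,16],[7,0],[18,19],[19,0],[23,19],[40,12],[47,0]]
[[4,16],[7,0],[18,19],[19,0],[23,19],[40,12],[47,0]]
[[4,16],[7,0],[18,19],[19,0],[23,19],[40,12],[47,0]]
[[4,18],[8,0],[18,19],[19,0],[23,19],[40,12],[47,0]]
[[4,18],[8,0],[16,12],[17,0],[18,19],[19,0],[23,19],[40,12],[47,0]]
[[4,18],[8,12],[11,0],[16,12],[17,0],[18,19],[19,0],[23,19],[40,12],[47,0]]
[[4,18],[8,12],[11,0],[12,7],[13,0],[16,12],[17,0],[18,19],[19,0],[23,19],[40,12],[47,0]]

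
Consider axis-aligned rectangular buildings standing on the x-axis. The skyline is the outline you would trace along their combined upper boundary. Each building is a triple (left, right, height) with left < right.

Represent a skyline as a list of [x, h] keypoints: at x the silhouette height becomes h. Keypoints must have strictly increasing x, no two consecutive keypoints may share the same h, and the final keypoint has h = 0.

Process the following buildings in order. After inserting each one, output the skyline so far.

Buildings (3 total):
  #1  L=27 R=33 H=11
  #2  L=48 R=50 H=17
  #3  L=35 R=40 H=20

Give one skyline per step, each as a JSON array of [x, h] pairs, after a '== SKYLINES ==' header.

== SKYLINES ==
[[27,11],[33,0]]
[[27,11],[33,0],[48,17],[50,0]]
[[27,11],[33,0],[35,20],[40,0],[48,17],[50,0]]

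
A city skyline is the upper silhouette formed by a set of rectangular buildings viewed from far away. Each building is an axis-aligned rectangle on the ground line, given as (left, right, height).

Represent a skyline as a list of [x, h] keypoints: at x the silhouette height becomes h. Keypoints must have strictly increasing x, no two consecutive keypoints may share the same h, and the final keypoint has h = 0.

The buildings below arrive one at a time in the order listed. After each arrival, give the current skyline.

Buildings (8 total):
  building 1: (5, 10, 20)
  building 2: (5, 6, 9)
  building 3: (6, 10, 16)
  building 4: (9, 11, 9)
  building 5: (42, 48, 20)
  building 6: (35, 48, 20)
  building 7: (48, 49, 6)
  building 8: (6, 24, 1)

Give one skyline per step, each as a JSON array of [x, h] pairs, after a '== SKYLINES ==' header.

== SKYLINES ==
[[5,20],[10,0]]
[[5,20],[10,0]]
[[5,20],[10,0]]
[[5,20],[10,9],[11,0]]
[[5,20],[10,9],[11,0],[42,20],[48,0]]
[[5,20],[10,9],[11,0],[35,20],[48,0]]
[[5,20],[10,9],[11,0],[35,20],[48,6],[49,0]]
[[5,20],[10,9],[11,1],[24,0],[35,20],[48,6],[49,0]]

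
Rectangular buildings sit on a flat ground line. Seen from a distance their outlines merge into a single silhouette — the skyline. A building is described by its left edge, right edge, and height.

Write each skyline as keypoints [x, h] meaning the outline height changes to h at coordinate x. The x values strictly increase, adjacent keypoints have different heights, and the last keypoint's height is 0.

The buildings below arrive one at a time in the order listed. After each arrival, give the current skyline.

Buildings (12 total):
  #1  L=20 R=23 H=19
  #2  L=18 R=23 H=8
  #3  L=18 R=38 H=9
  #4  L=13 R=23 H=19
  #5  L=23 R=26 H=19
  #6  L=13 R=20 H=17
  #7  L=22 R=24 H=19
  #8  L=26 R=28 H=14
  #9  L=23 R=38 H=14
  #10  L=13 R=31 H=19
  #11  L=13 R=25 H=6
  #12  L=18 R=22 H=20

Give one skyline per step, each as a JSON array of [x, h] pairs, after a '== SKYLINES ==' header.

== SKYLINES ==
[[20,19],[23,0]]
[[18,8],[20,19],[23,0]]
[[18,9],[20,19],[23,9],[38,0]]
[[13,19],[23,9],[38,0]]
[[13,19],[26,9],[38,0]]
[[13,19],[26,9],[38,0]]
[[13,19],[26,9],[38,0]]
[[13,19],[26,14],[28,9],[38,0]]
[[13,19],[26,14],[38,0]]
[[13,19],[31,14],[38,0]]
[[13,19],[31,14],[38,0]]
[[13,19],[18,20],[22,19],[31,14],[38,0]]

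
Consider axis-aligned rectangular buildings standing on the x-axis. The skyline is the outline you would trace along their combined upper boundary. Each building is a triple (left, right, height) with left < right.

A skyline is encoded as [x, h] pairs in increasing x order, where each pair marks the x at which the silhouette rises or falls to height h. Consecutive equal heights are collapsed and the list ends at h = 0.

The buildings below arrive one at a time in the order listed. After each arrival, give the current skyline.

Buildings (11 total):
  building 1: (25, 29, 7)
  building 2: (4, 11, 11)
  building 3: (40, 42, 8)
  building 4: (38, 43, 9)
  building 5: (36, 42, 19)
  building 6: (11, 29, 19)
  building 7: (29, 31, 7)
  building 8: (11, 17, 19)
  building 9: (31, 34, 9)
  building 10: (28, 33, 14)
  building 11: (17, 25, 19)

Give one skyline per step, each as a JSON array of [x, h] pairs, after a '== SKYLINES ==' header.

== SKYLINES ==
[[25,7],[29,0]]
[[4,11],[11,0],[25,7],[29,0]]
[[4,11],[11,0],[25,7],[29,0],[40,8],[42,0]]
[[4,11],[11,0],[25,7],[29,0],[38,9],[43,0]]
[[4,11],[11,0],[25,7],[29,0],[36,19],[42,9],[43,0]]
[[4,11],[11,19],[29,0],[36,19],[42,9],[43,0]]
[[4,11],[11,19],[29,7],[31,0],[36,19],[42,9],[43,0]]
[[4,11],[11,19],[29,7],[31,0],[36,19],[42,9],[43,0]]
[[4,11],[11,19],[29,7],[31,9],[34,0],[36,19],[42,9],[43,0]]
[[4,11],[11,19],[29,14],[33,9],[34,0],[36,19],[42,9],[43,0]]
[[4,11],[11,19],[29,14],[33,9],[34,0],[36,19],[42,9],[43,0]]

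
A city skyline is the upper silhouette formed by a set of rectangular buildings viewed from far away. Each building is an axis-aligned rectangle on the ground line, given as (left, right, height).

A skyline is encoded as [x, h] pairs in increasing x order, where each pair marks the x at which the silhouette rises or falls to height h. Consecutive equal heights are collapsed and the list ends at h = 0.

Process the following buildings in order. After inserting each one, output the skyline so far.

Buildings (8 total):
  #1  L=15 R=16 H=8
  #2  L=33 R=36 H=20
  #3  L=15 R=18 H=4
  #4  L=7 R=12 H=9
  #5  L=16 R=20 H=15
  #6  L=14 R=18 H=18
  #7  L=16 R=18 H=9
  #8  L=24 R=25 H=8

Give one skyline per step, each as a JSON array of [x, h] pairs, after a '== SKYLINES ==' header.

== SKYLINES ==
[[15,8],[16,0]]
[[15,8],[16,0],[33,20],[36,0]]
[[15,8],[16,4],[18,0],[33,20],[36,0]]
[[7,9],[12,0],[15,8],[16,4],[18,0],[33,20],[36,0]]
[[7,9],[12,0],[15,8],[16,15],[20,0],[33,20],[36,0]]
[[7,9],[12,0],[14,18],[18,15],[20,0],[33,20],[36,0]]
[[7,9],[12,0],[14,18],[18,15],[20,0],[33,20],[36,0]]
[[7,9],[12,0],[14,18],[18,15],[20,0],[24,8],[25,0],[33,20],[36,0]]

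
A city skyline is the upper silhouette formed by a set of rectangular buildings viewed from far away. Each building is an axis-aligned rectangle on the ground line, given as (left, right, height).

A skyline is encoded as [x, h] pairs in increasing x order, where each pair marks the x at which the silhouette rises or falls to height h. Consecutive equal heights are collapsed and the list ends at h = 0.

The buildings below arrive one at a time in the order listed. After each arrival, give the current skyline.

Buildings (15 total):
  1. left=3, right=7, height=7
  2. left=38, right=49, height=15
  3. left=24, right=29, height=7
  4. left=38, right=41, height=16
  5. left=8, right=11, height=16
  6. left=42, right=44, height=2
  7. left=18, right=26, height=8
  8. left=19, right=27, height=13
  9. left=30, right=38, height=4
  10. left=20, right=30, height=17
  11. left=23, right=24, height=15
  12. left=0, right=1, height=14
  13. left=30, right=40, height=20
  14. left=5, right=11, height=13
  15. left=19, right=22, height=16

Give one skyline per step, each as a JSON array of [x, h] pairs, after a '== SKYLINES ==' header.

== SKYLINES ==
[[3,7],[7,0]]
[[3,7],[7,0],[38,15],[49,0]]
[[3,7],[7,0],[24,7],[29,0],[38,15],[49,0]]
[[3,7],[7,0],[24,7],[29,0],[38,16],[41,15],[49,0]]
[[3,7],[7,0],[8,16],[11,0],[24,7],[29,0],[38,16],[41,15],[49,0]]
[[3,7],[7,0],[8,16],[11,0],[24,7],[29,0],[38,16],[41,15],[49,0]]
[[3,7],[7,0],[8,16],[11,0],[18,8],[26,7],[29,0],[38,16],[41,15],[49,0]]
[[3,7],[7,0],[8,16],[11,0],[18,8],[19,13],[27,7],[29,0],[38,16],[41,15],[49,0]]
[[3,7],[7,0],[8,16],[11,0],[18,8],[19,13],[27,7],[29,0],[30,4],[38,16],[41,15],[49,0]]
[[3,7],[7,0],[8,16],[11,0],[18,8],[19,13],[20,17],[30,4],[38,16],[41,15],[49,0]]
[[3,7],[7,0],[8,16],[11,0],[18,8],[19,13],[20,17],[30,4],[38,16],[41,15],[49,0]]
[[0,14],[1,0],[3,7],[7,0],[8,16],[11,0],[18,8],[19,13],[20,17],[30,4],[38,16],[41,15],[49,0]]
[[0,14],[1,0],[3,7],[7,0],[8,16],[11,0],[18,8],[19,13],[20,17],[30,20],[40,16],[41,15],[49,0]]
[[0,14],[1,0],[3,7],[5,13],[8,16],[11,0],[18,8],[19,13],[20,17],[30,20],[40,16],[41,15],[49,0]]
[[0,14],[1,0],[3,7],[5,13],[8,16],[11,0],[18,8],[19,16],[20,17],[30,20],[40,16],[41,15],[49,0]]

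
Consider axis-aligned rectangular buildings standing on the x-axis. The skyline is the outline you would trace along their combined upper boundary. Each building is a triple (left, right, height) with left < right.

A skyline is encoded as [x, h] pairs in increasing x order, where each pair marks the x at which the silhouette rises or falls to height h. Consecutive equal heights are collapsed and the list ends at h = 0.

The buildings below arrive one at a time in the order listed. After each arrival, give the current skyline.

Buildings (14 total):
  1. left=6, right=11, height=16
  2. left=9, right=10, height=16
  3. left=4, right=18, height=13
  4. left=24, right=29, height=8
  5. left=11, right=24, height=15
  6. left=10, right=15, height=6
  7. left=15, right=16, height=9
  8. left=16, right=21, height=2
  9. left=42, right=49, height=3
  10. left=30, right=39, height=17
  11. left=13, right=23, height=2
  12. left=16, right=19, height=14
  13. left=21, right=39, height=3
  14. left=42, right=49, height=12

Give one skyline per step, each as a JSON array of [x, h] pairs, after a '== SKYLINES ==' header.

== SKYLINES ==
[[6,16],[11,0]]
[[6,16],[11,0]]
[[4,13],[6,16],[11,13],[18,0]]
[[4,13],[6,16],[11,13],[18,0],[24,8],[29,0]]
[[4,13],[6,16],[11,15],[24,8],[29,0]]
[[4,13],[6,16],[11,15],[24,8],[29,0]]
[[4,13],[6,16],[11,15],[24,8],[29,0]]
[[4,13],[6,16],[11,15],[24,8],[29,0]]
[[4,13],[6,16],[11,15],[24,8],[29,0],[42,3],[49,0]]
[[4,13],[6,16],[11,15],[24,8],[29,0],[30,17],[39,0],[42,3],[49,0]]
[[4,13],[6,16],[11,15],[24,8],[29,0],[30,17],[39,0],[42,3],[49,0]]
[[4,13],[6,16],[11,15],[24,8],[29,0],[30,17],[39,0],[42,3],[49,0]]
[[4,13],[6,16],[11,15],[24,8],[29,3],[30,17],[39,0],[42,3],[49,0]]
[[4,13],[6,16],[11,15],[24,8],[29,3],[30,17],[39,0],[42,12],[49,0]]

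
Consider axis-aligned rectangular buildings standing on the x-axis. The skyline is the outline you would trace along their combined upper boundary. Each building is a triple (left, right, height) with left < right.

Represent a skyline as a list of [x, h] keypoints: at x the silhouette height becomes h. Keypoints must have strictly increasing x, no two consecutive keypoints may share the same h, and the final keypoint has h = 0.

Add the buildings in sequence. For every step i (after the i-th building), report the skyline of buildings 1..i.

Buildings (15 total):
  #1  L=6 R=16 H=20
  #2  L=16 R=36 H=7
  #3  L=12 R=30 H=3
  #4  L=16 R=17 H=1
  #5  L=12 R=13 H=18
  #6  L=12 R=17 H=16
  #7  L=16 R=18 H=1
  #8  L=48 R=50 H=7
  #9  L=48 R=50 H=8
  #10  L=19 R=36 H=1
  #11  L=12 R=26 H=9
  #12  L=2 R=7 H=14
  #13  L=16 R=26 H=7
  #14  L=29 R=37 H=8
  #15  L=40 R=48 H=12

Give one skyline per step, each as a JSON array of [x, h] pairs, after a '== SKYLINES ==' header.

== SKYLINES ==
[[6,20],[16,0]]
[[6,20],[16,7],[36,0]]
[[6,20],[16,7],[36,0]]
[[6,20],[16,7],[36,0]]
[[6,20],[16,7],[36,0]]
[[6,20],[16,16],[17,7],[36,0]]
[[6,20],[16,16],[17,7],[36,0]]
[[6,20],[16,16],[17,7],[36,0],[48,7],[50,0]]
[[6,20],[16,16],[17,7],[36,0],[48,8],[50,0]]
[[6,20],[16,16],[17,7],[36,0],[48,8],[50,0]]
[[6,20],[16,16],[17,9],[26,7],[36,0],[48,8],[50,0]]
[[2,14],[6,20],[16,16],[17,9],[26,7],[36,0],[48,8],[50,0]]
[[2,14],[6,20],[16,16],[17,9],[26,7],[36,0],[48,8],[50,0]]
[[2,14],[6,20],[16,16],[17,9],[26,7],[29,8],[37,0],[48,8],[50,0]]
[[2,14],[6,20],[16,16],[17,9],[26,7],[29,8],[37,0],[40,12],[48,8],[50,0]]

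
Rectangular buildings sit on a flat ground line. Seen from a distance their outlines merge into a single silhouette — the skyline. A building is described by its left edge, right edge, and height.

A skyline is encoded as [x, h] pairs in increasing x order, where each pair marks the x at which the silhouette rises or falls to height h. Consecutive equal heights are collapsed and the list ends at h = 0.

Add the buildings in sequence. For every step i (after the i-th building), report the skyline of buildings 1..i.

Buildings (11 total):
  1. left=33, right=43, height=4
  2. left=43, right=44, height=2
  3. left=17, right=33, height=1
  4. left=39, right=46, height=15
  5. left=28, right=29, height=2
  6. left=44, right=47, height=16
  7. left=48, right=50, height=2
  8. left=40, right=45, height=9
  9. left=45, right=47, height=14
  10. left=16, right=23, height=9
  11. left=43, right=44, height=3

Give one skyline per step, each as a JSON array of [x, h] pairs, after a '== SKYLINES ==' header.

== SKYLINES ==
[[33,4],[43,0]]
[[33,4],[43,2],[44,0]]
[[17,1],[33,4],[43,2],[44,0]]
[[17,1],[33,4],[39,15],[46,0]]
[[17,1],[28,2],[29,1],[33,4],[39,15],[46,0]]
[[17,1],[28,2],[29,1],[33,4],[39,15],[44,16],[47,0]]
[[17,1],[28,2],[29,1],[33,4],[39,15],[44,16],[47,0],[48,2],[50,0]]
[[17,1],[28,2],[29,1],[33,4],[39,15],[44,16],[47,0],[48,2],[50,0]]
[[17,1],[28,2],[29,1],[33,4],[39,15],[44,16],[47,0],[48,2],[50,0]]
[[16,9],[23,1],[28,2],[29,1],[33,4],[39,15],[44,16],[47,0],[48,2],[50,0]]
[[16,9],[23,1],[28,2],[29,1],[33,4],[39,15],[44,16],[47,0],[48,2],[50,0]]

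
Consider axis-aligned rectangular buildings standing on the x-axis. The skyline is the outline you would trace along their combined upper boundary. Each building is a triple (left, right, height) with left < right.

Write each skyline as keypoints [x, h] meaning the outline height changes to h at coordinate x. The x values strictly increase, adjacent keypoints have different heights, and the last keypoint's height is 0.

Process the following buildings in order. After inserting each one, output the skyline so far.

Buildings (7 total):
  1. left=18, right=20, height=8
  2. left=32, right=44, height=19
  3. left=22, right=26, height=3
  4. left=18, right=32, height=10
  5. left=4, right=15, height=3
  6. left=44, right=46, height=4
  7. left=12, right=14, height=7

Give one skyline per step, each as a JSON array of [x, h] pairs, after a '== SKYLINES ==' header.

== SKYLINES ==
[[18,8],[20,0]]
[[18,8],[20,0],[32,19],[44,0]]
[[18,8],[20,0],[22,3],[26,0],[32,19],[44,0]]
[[18,10],[32,19],[44,0]]
[[4,3],[15,0],[18,10],[32,19],[44,0]]
[[4,3],[15,0],[18,10],[32,19],[44,4],[46,0]]
[[4,3],[12,7],[14,3],[15,0],[18,10],[32,19],[44,4],[46,0]]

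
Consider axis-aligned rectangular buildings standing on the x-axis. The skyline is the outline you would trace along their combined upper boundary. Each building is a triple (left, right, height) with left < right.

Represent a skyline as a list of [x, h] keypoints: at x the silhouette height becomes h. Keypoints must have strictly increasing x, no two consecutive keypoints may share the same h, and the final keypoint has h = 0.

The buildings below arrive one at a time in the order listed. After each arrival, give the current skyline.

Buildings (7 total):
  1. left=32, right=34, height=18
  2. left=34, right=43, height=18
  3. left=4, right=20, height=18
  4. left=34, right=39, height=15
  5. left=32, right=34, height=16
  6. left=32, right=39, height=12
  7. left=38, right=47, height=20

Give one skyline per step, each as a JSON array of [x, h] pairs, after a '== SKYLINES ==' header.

== SKYLINES ==
[[32,18],[34,0]]
[[32,18],[43,0]]
[[4,18],[20,0],[32,18],[43,0]]
[[4,18],[20,0],[32,18],[43,0]]
[[4,18],[20,0],[32,18],[43,0]]
[[4,18],[20,0],[32,18],[43,0]]
[[4,18],[20,0],[32,18],[38,20],[47,0]]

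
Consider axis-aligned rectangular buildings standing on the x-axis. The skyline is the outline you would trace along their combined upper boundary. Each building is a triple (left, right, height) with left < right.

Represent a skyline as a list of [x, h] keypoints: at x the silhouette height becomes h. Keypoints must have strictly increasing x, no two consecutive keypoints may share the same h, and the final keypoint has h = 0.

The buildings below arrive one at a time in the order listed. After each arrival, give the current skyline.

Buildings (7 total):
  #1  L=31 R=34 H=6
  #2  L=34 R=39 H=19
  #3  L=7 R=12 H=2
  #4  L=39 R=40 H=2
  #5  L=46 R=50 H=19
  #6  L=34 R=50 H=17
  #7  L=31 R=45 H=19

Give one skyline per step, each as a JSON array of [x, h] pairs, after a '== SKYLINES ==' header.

== SKYLINES ==
[[31,6],[34,0]]
[[31,6],[34,19],[39,0]]
[[7,2],[12,0],[31,6],[34,19],[39,0]]
[[7,2],[12,0],[31,6],[34,19],[39,2],[40,0]]
[[7,2],[12,0],[31,6],[34,19],[39,2],[40,0],[46,19],[50,0]]
[[7,2],[12,0],[31,6],[34,19],[39,17],[46,19],[50,0]]
[[7,2],[12,0],[31,19],[45,17],[46,19],[50,0]]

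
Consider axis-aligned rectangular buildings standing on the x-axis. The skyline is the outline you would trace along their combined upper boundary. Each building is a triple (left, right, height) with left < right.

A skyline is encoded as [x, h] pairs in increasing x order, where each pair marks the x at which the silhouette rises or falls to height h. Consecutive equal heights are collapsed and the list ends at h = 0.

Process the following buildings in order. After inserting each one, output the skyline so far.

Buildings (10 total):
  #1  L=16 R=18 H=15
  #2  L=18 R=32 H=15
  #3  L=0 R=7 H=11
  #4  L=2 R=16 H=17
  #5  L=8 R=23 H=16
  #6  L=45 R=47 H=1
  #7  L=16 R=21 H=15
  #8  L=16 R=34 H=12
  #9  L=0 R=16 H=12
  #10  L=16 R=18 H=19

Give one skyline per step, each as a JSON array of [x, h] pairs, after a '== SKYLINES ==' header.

== SKYLINES ==
[[16,15],[18,0]]
[[16,15],[32,0]]
[[0,11],[7,0],[16,15],[32,0]]
[[0,11],[2,17],[16,15],[32,0]]
[[0,11],[2,17],[16,16],[23,15],[32,0]]
[[0,11],[2,17],[16,16],[23,15],[32,0],[45,1],[47,0]]
[[0,11],[2,17],[16,16],[23,15],[32,0],[45,1],[47,0]]
[[0,11],[2,17],[16,16],[23,15],[32,12],[34,0],[45,1],[47,0]]
[[0,12],[2,17],[16,16],[23,15],[32,12],[34,0],[45,1],[47,0]]
[[0,12],[2,17],[16,19],[18,16],[23,15],[32,12],[34,0],[45,1],[47,0]]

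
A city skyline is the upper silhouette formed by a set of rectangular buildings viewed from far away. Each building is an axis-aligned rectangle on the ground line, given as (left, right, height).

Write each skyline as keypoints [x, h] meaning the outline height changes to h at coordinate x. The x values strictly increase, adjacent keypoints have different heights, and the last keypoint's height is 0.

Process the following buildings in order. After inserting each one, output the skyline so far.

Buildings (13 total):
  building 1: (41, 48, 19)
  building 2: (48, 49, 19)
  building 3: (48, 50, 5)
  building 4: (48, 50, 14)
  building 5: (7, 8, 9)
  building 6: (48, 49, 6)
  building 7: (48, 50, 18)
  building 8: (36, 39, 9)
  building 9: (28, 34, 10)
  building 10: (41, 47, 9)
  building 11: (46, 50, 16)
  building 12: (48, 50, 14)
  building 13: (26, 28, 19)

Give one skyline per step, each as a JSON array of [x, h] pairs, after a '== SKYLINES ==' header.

== SKYLINES ==
[[41,19],[48,0]]
[[41,19],[49,0]]
[[41,19],[49,5],[50,0]]
[[41,19],[49,14],[50,0]]
[[7,9],[8,0],[41,19],[49,14],[50,0]]
[[7,9],[8,0],[41,19],[49,14],[50,0]]
[[7,9],[8,0],[41,19],[49,18],[50,0]]
[[7,9],[8,0],[36,9],[39,0],[41,19],[49,18],[50,0]]
[[7,9],[8,0],[28,10],[34,0],[36,9],[39,0],[41,19],[49,18],[50,0]]
[[7,9],[8,0],[28,10],[34,0],[36,9],[39,0],[41,19],[49,18],[50,0]]
[[7,9],[8,0],[28,10],[34,0],[36,9],[39,0],[41,19],[49,18],[50,0]]
[[7,9],[8,0],[28,10],[34,0],[36,9],[39,0],[41,19],[49,18],[50,0]]
[[7,9],[8,0],[26,19],[28,10],[34,0],[36,9],[39,0],[41,19],[49,18],[50,0]]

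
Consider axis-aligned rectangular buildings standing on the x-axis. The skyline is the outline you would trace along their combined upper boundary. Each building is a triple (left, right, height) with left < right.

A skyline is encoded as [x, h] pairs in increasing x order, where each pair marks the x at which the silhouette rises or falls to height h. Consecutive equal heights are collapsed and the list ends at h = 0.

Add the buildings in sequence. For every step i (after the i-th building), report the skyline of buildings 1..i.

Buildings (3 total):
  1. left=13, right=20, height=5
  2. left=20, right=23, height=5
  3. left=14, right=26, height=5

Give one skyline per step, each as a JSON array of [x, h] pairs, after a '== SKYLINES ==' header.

== SKYLINES ==
[[13,5],[20,0]]
[[13,5],[23,0]]
[[13,5],[26,0]]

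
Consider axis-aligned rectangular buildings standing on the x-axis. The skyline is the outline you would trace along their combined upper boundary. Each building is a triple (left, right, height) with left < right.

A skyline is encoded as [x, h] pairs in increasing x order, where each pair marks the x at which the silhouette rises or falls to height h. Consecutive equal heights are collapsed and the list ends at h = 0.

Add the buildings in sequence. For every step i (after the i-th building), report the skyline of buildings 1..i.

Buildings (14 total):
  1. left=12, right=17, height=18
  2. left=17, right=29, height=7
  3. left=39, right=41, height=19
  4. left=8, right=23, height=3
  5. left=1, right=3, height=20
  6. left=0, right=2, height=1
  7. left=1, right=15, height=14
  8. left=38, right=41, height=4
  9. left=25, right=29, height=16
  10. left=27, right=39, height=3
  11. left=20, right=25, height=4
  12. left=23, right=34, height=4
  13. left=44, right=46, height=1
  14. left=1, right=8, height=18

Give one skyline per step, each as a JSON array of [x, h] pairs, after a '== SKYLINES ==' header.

== SKYLINES ==
[[12,18],[17,0]]
[[12,18],[17,7],[29,0]]
[[12,18],[17,7],[29,0],[39,19],[41,0]]
[[8,3],[12,18],[17,7],[29,0],[39,19],[41,0]]
[[1,20],[3,0],[8,3],[12,18],[17,7],[29,0],[39,19],[41,0]]
[[0,1],[1,20],[3,0],[8,3],[12,18],[17,7],[29,0],[39,19],[41,0]]
[[0,1],[1,20],[3,14],[12,18],[17,7],[29,0],[39,19],[41,0]]
[[0,1],[1,20],[3,14],[12,18],[17,7],[29,0],[38,4],[39,19],[41,0]]
[[0,1],[1,20],[3,14],[12,18],[17,7],[25,16],[29,0],[38,4],[39,19],[41,0]]
[[0,1],[1,20],[3,14],[12,18],[17,7],[25,16],[29,3],[38,4],[39,19],[41,0]]
[[0,1],[1,20],[3,14],[12,18],[17,7],[25,16],[29,3],[38,4],[39,19],[41,0]]
[[0,1],[1,20],[3,14],[12,18],[17,7],[25,16],[29,4],[34,3],[38,4],[39,19],[41,0]]
[[0,1],[1,20],[3,14],[12,18],[17,7],[25,16],[29,4],[34,3],[38,4],[39,19],[41,0],[44,1],[46,0]]
[[0,1],[1,20],[3,18],[8,14],[12,18],[17,7],[25,16],[29,4],[34,3],[38,4],[39,19],[41,0],[44,1],[46,0]]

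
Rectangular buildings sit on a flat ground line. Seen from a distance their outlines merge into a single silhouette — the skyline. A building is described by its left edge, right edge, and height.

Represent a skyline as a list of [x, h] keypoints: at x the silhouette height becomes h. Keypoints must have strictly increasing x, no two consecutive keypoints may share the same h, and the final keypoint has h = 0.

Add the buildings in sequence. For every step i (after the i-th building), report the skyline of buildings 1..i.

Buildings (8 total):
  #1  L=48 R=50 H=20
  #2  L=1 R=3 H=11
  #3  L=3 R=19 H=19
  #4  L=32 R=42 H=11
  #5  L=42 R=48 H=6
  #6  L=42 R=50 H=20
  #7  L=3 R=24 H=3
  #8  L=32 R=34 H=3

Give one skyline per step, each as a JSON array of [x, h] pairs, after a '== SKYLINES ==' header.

== SKYLINES ==
[[48,20],[50,0]]
[[1,11],[3,0],[48,20],[50,0]]
[[1,11],[3,19],[19,0],[48,20],[50,0]]
[[1,11],[3,19],[19,0],[32,11],[42,0],[48,20],[50,0]]
[[1,11],[3,19],[19,0],[32,11],[42,6],[48,20],[50,0]]
[[1,11],[3,19],[19,0],[32,11],[42,20],[50,0]]
[[1,11],[3,19],[19,3],[24,0],[32,11],[42,20],[50,0]]
[[1,11],[3,19],[19,3],[24,0],[32,11],[42,20],[50,0]]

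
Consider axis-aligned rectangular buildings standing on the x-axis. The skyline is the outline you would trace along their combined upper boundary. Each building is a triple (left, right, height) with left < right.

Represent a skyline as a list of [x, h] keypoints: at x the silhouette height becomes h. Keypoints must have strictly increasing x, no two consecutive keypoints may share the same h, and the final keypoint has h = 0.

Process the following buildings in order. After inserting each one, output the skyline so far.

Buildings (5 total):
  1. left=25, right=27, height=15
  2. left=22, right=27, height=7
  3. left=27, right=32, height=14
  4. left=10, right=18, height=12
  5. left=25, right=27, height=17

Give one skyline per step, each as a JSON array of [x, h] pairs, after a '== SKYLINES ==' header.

== SKYLINES ==
[[25,15],[27,0]]
[[22,7],[25,15],[27,0]]
[[22,7],[25,15],[27,14],[32,0]]
[[10,12],[18,0],[22,7],[25,15],[27,14],[32,0]]
[[10,12],[18,0],[22,7],[25,17],[27,14],[32,0]]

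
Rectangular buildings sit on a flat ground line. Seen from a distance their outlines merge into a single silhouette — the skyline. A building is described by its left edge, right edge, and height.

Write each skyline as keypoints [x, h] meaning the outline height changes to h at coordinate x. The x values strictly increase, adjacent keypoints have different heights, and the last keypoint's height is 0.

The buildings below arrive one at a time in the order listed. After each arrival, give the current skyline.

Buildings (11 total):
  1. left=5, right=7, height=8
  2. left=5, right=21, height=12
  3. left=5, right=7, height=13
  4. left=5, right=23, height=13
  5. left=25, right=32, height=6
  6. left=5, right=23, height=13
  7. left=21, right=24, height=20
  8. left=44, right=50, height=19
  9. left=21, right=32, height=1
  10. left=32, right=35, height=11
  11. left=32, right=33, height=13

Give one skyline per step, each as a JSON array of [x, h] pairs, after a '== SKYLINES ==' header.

== SKYLINES ==
[[5,8],[7,0]]
[[5,12],[21,0]]
[[5,13],[7,12],[21,0]]
[[5,13],[23,0]]
[[5,13],[23,0],[25,6],[32,0]]
[[5,13],[23,0],[25,6],[32,0]]
[[5,13],[21,20],[24,0],[25,6],[32,0]]
[[5,13],[21,20],[24,0],[25,6],[32,0],[44,19],[50,0]]
[[5,13],[21,20],[24,1],[25,6],[32,0],[44,19],[50,0]]
[[5,13],[21,20],[24,1],[25,6],[32,11],[35,0],[44,19],[50,0]]
[[5,13],[21,20],[24,1],[25,6],[32,13],[33,11],[35,0],[44,19],[50,0]]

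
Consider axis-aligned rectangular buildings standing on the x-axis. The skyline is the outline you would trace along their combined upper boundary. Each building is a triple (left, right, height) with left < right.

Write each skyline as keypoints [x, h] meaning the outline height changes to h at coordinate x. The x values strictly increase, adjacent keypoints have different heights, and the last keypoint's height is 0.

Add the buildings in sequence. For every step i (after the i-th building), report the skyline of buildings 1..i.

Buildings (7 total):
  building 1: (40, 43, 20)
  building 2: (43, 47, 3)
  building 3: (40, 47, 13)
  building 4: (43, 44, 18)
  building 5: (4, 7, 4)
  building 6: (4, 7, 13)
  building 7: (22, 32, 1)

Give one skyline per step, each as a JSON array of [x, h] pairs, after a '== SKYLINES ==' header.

== SKYLINES ==
[[40,20],[43,0]]
[[40,20],[43,3],[47,0]]
[[40,20],[43,13],[47,0]]
[[40,20],[43,18],[44,13],[47,0]]
[[4,4],[7,0],[40,20],[43,18],[44,13],[47,0]]
[[4,13],[7,0],[40,20],[43,18],[44,13],[47,0]]
[[4,13],[7,0],[22,1],[32,0],[40,20],[43,18],[44,13],[47,0]]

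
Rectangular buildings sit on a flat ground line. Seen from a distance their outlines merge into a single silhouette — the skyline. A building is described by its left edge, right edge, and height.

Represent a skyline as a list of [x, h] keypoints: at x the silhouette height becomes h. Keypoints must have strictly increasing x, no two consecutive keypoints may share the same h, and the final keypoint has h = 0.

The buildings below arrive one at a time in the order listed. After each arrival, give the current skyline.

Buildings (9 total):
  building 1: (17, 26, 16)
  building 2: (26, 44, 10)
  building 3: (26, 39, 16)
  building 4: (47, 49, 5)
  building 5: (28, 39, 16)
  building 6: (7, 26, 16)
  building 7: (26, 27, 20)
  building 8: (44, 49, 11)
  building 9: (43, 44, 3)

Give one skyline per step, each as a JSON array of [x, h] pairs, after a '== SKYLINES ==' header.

== SKYLINES ==
[[17,16],[26,0]]
[[17,16],[26,10],[44,0]]
[[17,16],[39,10],[44,0]]
[[17,16],[39,10],[44,0],[47,5],[49,0]]
[[17,16],[39,10],[44,0],[47,5],[49,0]]
[[7,16],[39,10],[44,0],[47,5],[49,0]]
[[7,16],[26,20],[27,16],[39,10],[44,0],[47,5],[49,0]]
[[7,16],[26,20],[27,16],[39,10],[44,11],[49,0]]
[[7,16],[26,20],[27,16],[39,10],[44,11],[49,0]]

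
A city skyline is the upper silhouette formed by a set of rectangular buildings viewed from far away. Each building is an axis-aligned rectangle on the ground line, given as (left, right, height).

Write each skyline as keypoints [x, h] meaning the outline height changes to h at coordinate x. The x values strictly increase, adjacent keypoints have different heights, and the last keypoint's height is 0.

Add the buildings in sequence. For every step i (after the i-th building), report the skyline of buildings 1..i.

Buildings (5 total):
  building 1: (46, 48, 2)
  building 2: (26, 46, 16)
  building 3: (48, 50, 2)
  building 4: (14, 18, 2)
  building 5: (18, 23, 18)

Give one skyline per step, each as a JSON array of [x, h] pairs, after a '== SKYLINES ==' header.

== SKYLINES ==
[[46,2],[48,0]]
[[26,16],[46,2],[48,0]]
[[26,16],[46,2],[50,0]]
[[14,2],[18,0],[26,16],[46,2],[50,0]]
[[14,2],[18,18],[23,0],[26,16],[46,2],[50,0]]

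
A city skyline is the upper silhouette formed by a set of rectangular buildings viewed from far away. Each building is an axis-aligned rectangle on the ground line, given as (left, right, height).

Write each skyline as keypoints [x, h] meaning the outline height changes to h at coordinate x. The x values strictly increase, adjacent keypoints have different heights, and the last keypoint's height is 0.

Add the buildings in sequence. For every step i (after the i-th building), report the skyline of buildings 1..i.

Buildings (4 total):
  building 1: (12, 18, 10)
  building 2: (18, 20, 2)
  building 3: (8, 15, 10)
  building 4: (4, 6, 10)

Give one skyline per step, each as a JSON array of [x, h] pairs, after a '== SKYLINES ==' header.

== SKYLINES ==
[[12,10],[18,0]]
[[12,10],[18,2],[20,0]]
[[8,10],[18,2],[20,0]]
[[4,10],[6,0],[8,10],[18,2],[20,0]]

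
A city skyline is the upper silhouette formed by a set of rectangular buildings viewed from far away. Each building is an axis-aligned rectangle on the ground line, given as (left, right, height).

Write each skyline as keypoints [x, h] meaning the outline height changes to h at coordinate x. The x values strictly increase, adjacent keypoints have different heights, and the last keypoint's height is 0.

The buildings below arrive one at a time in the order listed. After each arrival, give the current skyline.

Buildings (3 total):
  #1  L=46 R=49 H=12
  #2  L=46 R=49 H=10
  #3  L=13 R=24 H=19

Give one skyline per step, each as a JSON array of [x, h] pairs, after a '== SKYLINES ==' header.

== SKYLINES ==
[[46,12],[49,0]]
[[46,12],[49,0]]
[[13,19],[24,0],[46,12],[49,0]]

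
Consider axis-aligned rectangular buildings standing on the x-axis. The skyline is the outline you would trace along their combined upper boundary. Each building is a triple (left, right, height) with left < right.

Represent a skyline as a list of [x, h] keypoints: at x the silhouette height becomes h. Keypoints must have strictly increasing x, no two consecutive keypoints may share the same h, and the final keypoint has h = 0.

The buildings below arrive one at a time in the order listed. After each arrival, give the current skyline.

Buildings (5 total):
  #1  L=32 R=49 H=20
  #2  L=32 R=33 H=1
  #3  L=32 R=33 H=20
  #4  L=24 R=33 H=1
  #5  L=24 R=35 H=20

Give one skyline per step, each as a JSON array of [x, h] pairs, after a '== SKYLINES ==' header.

== SKYLINES ==
[[32,20],[49,0]]
[[32,20],[49,0]]
[[32,20],[49,0]]
[[24,1],[32,20],[49,0]]
[[24,20],[49,0]]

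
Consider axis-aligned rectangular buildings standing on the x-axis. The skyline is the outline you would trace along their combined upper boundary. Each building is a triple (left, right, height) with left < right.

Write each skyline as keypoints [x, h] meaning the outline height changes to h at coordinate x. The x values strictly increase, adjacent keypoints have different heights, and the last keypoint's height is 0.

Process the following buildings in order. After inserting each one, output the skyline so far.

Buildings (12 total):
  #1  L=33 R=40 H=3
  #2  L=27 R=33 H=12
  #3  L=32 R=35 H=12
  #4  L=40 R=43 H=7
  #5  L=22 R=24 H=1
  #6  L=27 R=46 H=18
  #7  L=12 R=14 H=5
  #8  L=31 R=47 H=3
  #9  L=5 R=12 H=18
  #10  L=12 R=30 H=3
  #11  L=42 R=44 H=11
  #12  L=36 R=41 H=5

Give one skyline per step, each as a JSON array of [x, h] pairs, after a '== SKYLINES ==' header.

== SKYLINES ==
[[33,3],[40,0]]
[[27,12],[33,3],[40,0]]
[[27,12],[35,3],[40,0]]
[[27,12],[35,3],[40,7],[43,0]]
[[22,1],[24,0],[27,12],[35,3],[40,7],[43,0]]
[[22,1],[24,0],[27,18],[46,0]]
[[12,5],[14,0],[22,1],[24,0],[27,18],[46,0]]
[[12,5],[14,0],[22,1],[24,0],[27,18],[46,3],[47,0]]
[[5,18],[12,5],[14,0],[22,1],[24,0],[27,18],[46,3],[47,0]]
[[5,18],[12,5],[14,3],[27,18],[46,3],[47,0]]
[[5,18],[12,5],[14,3],[27,18],[46,3],[47,0]]
[[5,18],[12,5],[14,3],[27,18],[46,3],[47,0]]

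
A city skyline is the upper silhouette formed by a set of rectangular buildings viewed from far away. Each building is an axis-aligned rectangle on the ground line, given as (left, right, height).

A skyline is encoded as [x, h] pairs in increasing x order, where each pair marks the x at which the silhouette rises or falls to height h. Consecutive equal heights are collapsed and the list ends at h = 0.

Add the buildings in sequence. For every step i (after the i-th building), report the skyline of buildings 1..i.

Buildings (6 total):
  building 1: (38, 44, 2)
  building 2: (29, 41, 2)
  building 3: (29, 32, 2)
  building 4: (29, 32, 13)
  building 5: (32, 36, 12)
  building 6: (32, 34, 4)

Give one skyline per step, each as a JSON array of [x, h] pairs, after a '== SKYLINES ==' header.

== SKYLINES ==
[[38,2],[44,0]]
[[29,2],[44,0]]
[[29,2],[44,0]]
[[29,13],[32,2],[44,0]]
[[29,13],[32,12],[36,2],[44,0]]
[[29,13],[32,12],[36,2],[44,0]]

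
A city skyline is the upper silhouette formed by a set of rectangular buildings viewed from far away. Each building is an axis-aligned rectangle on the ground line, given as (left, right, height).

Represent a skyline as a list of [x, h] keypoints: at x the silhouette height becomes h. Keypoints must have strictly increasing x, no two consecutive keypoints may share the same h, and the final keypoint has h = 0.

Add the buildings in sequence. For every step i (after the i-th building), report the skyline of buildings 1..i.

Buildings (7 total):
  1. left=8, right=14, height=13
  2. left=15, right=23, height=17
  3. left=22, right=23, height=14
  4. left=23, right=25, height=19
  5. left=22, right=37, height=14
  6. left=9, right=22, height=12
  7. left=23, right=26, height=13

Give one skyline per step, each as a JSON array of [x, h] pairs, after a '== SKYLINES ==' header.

== SKYLINES ==
[[8,13],[14,0]]
[[8,13],[14,0],[15,17],[23,0]]
[[8,13],[14,0],[15,17],[23,0]]
[[8,13],[14,0],[15,17],[23,19],[25,0]]
[[8,13],[14,0],[15,17],[23,19],[25,14],[37,0]]
[[8,13],[14,12],[15,17],[23,19],[25,14],[37,0]]
[[8,13],[14,12],[15,17],[23,19],[25,14],[37,0]]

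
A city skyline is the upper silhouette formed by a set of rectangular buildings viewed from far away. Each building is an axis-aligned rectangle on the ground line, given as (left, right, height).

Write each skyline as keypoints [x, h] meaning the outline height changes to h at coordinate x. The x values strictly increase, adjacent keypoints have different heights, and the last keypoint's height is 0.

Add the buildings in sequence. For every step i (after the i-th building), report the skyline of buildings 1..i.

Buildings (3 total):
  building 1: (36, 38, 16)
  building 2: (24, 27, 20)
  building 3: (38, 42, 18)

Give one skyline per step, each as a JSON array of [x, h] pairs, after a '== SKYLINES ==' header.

== SKYLINES ==
[[36,16],[38,0]]
[[24,20],[27,0],[36,16],[38,0]]
[[24,20],[27,0],[36,16],[38,18],[42,0]]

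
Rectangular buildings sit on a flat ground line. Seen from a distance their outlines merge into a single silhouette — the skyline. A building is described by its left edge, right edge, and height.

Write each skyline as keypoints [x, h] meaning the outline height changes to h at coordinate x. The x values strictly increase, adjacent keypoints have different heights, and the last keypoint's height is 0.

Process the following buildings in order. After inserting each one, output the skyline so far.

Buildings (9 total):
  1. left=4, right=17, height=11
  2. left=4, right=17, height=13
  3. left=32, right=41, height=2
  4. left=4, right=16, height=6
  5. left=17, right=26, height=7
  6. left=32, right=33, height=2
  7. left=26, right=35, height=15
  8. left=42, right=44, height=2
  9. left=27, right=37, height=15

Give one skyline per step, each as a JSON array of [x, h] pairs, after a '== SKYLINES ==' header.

== SKYLINES ==
[[4,11],[17,0]]
[[4,13],[17,0]]
[[4,13],[17,0],[32,2],[41,0]]
[[4,13],[17,0],[32,2],[41,0]]
[[4,13],[17,7],[26,0],[32,2],[41,0]]
[[4,13],[17,7],[26,0],[32,2],[41,0]]
[[4,13],[17,7],[26,15],[35,2],[41,0]]
[[4,13],[17,7],[26,15],[35,2],[41,0],[42,2],[44,0]]
[[4,13],[17,7],[26,15],[37,2],[41,0],[42,2],[44,0]]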